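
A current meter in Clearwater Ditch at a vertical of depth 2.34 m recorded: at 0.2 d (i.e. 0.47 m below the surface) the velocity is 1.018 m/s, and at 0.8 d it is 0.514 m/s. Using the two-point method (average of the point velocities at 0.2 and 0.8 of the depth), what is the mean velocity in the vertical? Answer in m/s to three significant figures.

v̄ = (1.018 + 0.514) / 2 = 0.7660 m/s

0.766 m/s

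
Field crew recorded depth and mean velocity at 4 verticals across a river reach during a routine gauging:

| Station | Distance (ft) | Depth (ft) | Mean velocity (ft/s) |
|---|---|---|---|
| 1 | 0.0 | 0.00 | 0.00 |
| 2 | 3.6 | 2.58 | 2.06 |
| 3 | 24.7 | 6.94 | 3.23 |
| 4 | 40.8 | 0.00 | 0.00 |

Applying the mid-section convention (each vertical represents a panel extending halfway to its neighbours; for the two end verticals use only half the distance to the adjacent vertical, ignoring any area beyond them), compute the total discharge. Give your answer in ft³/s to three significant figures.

483 ft³/s

w_2 = (24.7 − 0.0)/2 = 12.35 ft; q_2 = 2.06 × 2.58 × 12.35 = 65.64 ft³/s
w_3 = (40.8 − 3.6)/2 = 18.6 ft; q_3 = 3.23 × 6.94 × 18.6 = 416.9 ft³/s
Stations 1, 4 contribute zero (depth or velocity is 0).
Q = Σ qᵢ = 482.6 ft³/s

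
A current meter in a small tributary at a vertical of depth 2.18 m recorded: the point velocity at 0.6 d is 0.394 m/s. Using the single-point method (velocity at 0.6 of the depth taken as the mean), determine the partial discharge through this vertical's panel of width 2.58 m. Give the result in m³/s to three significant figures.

v̄ = v₀.₆ = 0.394 m/s
q = v̄ × d × w = 0.3940 × 2.18 × 2.58 = 2.216 m³/s

2.22 m³/s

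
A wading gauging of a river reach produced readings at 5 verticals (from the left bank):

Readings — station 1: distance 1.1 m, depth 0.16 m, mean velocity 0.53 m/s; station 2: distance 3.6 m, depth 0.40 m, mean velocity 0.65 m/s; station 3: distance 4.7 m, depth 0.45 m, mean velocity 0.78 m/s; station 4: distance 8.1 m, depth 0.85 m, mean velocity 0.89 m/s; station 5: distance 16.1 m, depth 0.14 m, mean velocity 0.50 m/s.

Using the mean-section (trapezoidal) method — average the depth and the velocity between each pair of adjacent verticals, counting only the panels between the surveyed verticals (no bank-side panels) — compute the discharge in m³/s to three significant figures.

Panel 1-2: Δb = 2.5 m, d̄ = (0.16+0.40)/2 = 0.28, v̄ = (0.53+0.65)/2 = 0.59 → q = 2.5×0.28×0.59 = 0.4130 m³/s
Panel 2-3: Δb = 1.1 m, d̄ = (0.40+0.45)/2 = 0.425, v̄ = (0.65+0.78)/2 = 0.715 → q = 1.1×0.425×0.715 = 0.3343 m³/s
Panel 3-4: Δb = 3.4 m, d̄ = (0.45+0.85)/2 = 0.65, v̄ = (0.78+0.89)/2 = 0.835 → q = 3.4×0.65×0.835 = 1.845 m³/s
Panel 4-5: Δb = 8 m, d̄ = (0.85+0.14)/2 = 0.495, v̄ = (0.89+0.50)/2 = 0.695 → q = 8×0.495×0.695 = 2.752 m³/s
Q = Σ q = 5.345 m³/s

5.34 m³/s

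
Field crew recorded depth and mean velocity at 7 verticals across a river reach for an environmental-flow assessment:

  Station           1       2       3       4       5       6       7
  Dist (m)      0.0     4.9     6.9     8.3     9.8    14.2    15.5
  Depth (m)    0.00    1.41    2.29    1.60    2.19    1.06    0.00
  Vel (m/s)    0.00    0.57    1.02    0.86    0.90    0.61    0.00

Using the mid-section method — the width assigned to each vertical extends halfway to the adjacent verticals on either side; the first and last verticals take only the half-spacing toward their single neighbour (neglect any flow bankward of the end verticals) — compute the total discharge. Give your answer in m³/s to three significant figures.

w_2 = (6.9 − 0.0)/2 = 3.45 m; q_2 = 0.57 × 1.41 × 3.45 = 2.773 m³/s
w_3 = (8.3 − 4.9)/2 = 1.7 m; q_3 = 1.02 × 2.29 × 1.7 = 3.971 m³/s
w_4 = (9.8 − 6.9)/2 = 1.45 m; q_4 = 0.86 × 1.60 × 1.45 = 1.995 m³/s
w_5 = (14.2 − 8.3)/2 = 2.95 m; q_5 = 0.90 × 2.19 × 2.95 = 5.814 m³/s
w_6 = (15.5 − 9.8)/2 = 2.85 m; q_6 = 0.61 × 1.06 × 2.85 = 1.843 m³/s
Stations 1, 7 contribute zero (depth or velocity is 0).
Q = Σ qᵢ = 16.40 m³/s

16.4 m³/s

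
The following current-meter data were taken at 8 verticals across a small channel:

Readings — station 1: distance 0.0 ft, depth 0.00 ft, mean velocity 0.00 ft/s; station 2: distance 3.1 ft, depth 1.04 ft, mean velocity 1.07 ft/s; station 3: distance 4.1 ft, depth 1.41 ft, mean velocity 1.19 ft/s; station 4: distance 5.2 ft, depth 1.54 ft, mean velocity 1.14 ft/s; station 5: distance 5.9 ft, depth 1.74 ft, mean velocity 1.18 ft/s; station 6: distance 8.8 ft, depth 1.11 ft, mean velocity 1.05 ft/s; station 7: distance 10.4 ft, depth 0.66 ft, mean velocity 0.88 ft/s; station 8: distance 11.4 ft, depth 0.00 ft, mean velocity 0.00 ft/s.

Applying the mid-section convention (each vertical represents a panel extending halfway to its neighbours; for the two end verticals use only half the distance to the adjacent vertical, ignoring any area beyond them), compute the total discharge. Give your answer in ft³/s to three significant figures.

w_2 = (4.1 − 0.0)/2 = 2.05 ft; q_2 = 1.07 × 1.04 × 2.05 = 2.281 ft³/s
w_3 = (5.2 − 3.1)/2 = 1.05 ft; q_3 = 1.19 × 1.41 × 1.05 = 1.762 ft³/s
w_4 = (5.9 − 4.1)/2 = 0.9 ft; q_4 = 1.14 × 1.54 × 0.9 = 1.580 ft³/s
w_5 = (8.8 − 5.2)/2 = 1.8 ft; q_5 = 1.18 × 1.74 × 1.8 = 3.696 ft³/s
w_6 = (10.4 − 5.9)/2 = 2.25 ft; q_6 = 1.05 × 1.11 × 2.25 = 2.622 ft³/s
w_7 = (11.4 − 8.8)/2 = 1.3 ft; q_7 = 0.88 × 0.66 × 1.3 = 0.7550 ft³/s
Stations 1, 8 contribute zero (depth or velocity is 0).
Q = Σ qᵢ = 12.70 ft³/s

12.7 ft³/s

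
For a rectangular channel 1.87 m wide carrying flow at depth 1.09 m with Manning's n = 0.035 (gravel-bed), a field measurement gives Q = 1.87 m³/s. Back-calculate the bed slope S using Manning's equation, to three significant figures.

A = b·y = 1.87 × 1.09 = 2.038 m²
P = b + 2y = 1.87 + 2×1.09 = 4.050 m
R = A/P = 2.038/4.050 = 0.5033 m
S = (Q·n / (1·A·R^(2/3)))² = (1.87×0.035 / (1×2.038×0.6327))² = 0.002576

0.00258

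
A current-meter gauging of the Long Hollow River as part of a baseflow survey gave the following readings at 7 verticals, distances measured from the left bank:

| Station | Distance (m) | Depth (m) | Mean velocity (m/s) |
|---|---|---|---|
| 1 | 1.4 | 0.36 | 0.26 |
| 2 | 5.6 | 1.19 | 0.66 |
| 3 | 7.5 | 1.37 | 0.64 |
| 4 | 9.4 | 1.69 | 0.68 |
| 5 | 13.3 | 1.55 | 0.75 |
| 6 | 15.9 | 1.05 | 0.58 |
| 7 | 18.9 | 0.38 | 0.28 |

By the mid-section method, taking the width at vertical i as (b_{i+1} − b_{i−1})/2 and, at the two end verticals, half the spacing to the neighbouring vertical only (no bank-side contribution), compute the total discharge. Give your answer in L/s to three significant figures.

13200 L/s

w_1 = (5.6 − 1.4)/2 = 2.1 m; q_1 = 0.26 × 0.36 × 2.1 = 0.1966 m³/s
w_2 = (7.5 − 1.4)/2 = 3.05 m; q_2 = 0.66 × 1.19 × 3.05 = 2.395 m³/s
w_3 = (9.4 − 5.6)/2 = 1.9 m; q_3 = 0.64 × 1.37 × 1.9 = 1.666 m³/s
w_4 = (13.3 − 7.5)/2 = 2.9 m; q_4 = 0.68 × 1.69 × 2.9 = 3.333 m³/s
w_5 = (15.9 − 9.4)/2 = 3.25 m; q_5 = 0.75 × 1.55 × 3.25 = 3.778 m³/s
w_6 = (18.9 − 13.3)/2 = 2.8 m; q_6 = 0.58 × 1.05 × 2.8 = 1.705 m³/s
w_7 = (18.9 − 15.9)/2 = 1.5 m; q_7 = 0.28 × 0.38 × 1.5 = 0.1596 m³/s
Q = Σ qᵢ = 13.23 m³/s
= 13.23 × 1000 = 13230 L/s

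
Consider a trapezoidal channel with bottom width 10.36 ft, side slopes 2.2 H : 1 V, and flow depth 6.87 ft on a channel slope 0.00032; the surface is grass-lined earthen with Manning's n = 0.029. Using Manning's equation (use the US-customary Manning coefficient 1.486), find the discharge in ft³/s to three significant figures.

A = (b + z·y)·y = (10.36 + 2.2×6.87)×6.87 = 175.0 ft²
P = b + 2y√(1+z²) = 10.36 + 2×6.87×√(1+2.2²) = 43.56 ft
R = A/P = 175.0/43.56 = 4.017 ft
Q = (1.486/n)·A·R^(2/3)·S^(1/2) = (1.486/0.029) × 175.0 × 4.017^(2/3) × 0.00032^(1/2) = 405.4 ft³/s

405 ft³/s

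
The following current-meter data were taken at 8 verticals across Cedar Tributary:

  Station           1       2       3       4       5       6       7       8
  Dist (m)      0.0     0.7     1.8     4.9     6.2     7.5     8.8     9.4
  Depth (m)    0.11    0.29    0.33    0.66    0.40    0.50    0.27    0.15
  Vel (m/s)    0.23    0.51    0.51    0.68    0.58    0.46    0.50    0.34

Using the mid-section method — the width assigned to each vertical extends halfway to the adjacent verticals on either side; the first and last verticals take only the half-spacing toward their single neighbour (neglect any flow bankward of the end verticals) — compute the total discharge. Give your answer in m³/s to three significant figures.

w_1 = (0.7 − 0.0)/2 = 0.35 m; q_1 = 0.23 × 0.11 × 0.35 = 0.008855 m³/s
w_2 = (1.8 − 0.0)/2 = 0.9 m; q_2 = 0.51 × 0.29 × 0.9 = 0.1331 m³/s
w_3 = (4.9 − 0.7)/2 = 2.1 m; q_3 = 0.51 × 0.33 × 2.1 = 0.3534 m³/s
w_4 = (6.2 − 1.8)/2 = 2.2 m; q_4 = 0.68 × 0.66 × 2.2 = 0.9874 m³/s
w_5 = (7.5 − 4.9)/2 = 1.3 m; q_5 = 0.58 × 0.40 × 1.3 = 0.3016 m³/s
w_6 = (8.8 − 6.2)/2 = 1.3 m; q_6 = 0.46 × 0.50 × 1.3 = 0.2990 m³/s
w_7 = (9.4 − 7.5)/2 = 0.95 m; q_7 = 0.50 × 0.27 × 0.95 = 0.1283 m³/s
w_8 = (9.4 − 8.8)/2 = 0.3 m; q_8 = 0.34 × 0.15 × 0.3 = 0.01530 m³/s
Q = Σ qᵢ = 2.227 m³/s

2.23 m³/s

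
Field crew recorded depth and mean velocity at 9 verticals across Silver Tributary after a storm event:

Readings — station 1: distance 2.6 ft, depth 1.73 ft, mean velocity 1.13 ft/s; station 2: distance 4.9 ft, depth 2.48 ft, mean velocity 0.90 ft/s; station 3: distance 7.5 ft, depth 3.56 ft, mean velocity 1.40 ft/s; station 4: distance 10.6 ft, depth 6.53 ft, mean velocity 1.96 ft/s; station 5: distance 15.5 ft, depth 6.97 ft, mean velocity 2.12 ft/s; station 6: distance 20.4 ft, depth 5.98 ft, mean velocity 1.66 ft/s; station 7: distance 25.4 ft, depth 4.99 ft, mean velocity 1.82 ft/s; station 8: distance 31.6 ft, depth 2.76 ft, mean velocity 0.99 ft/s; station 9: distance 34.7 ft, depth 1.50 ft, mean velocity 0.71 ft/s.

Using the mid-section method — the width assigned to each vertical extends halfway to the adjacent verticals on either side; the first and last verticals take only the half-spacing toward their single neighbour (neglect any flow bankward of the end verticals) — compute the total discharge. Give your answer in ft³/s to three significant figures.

w_1 = (4.9 − 2.6)/2 = 1.15 ft; q_1 = 1.13 × 1.73 × 1.15 = 2.248 ft³/s
w_2 = (7.5 − 2.6)/2 = 2.45 ft; q_2 = 0.90 × 2.48 × 2.45 = 5.468 ft³/s
w_3 = (10.6 − 4.9)/2 = 2.85 ft; q_3 = 1.40 × 3.56 × 2.85 = 14.20 ft³/s
w_4 = (15.5 − 7.5)/2 = 4 ft; q_4 = 1.96 × 6.53 × 4 = 51.20 ft³/s
w_5 = (20.4 − 10.6)/2 = 4.9 ft; q_5 = 2.12 × 6.97 × 4.9 = 72.40 ft³/s
w_6 = (25.4 − 15.5)/2 = 4.95 ft; q_6 = 1.66 × 5.98 × 4.95 = 49.14 ft³/s
w_7 = (31.6 − 20.4)/2 = 5.6 ft; q_7 = 1.82 × 4.99 × 5.6 = 50.86 ft³/s
w_8 = (34.7 − 25.4)/2 = 4.65 ft; q_8 = 0.99 × 2.76 × 4.65 = 12.71 ft³/s
w_9 = (34.7 − 31.6)/2 = 1.55 ft; q_9 = 0.71 × 1.50 × 1.55 = 1.651 ft³/s
Q = Σ qᵢ = 259.9 ft³/s

260 ft³/s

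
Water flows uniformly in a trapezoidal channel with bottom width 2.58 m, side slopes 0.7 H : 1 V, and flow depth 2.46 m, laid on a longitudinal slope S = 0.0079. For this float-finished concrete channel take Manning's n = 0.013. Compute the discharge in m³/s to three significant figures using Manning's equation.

A = (b + z·y)·y = (2.58 + 0.7×2.46)×2.46 = 10.58 m²
P = b + 2y√(1+z²) = 2.58 + 2×2.46×√(1+0.7²) = 8.586 m
R = A/P = 10.58/8.586 = 1.233 m
Q = (1/n)·A·R^(2/3)·S^(1/2) = (1/0.013) × 10.58 × 1.233^(2/3) × 0.0079^(1/2) = 83.18 m³/s

83.2 m³/s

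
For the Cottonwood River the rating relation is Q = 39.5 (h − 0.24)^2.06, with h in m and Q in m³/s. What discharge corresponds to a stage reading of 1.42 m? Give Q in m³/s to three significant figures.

Q = 39.5 × (1.42 − 0.24)^2.06 = 39.5 × 1.18^2.06 = 55.55 m³/s

55.5 m³/s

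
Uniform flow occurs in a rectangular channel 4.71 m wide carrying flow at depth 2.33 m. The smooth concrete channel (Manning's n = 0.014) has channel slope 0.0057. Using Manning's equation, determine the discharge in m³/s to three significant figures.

A = b·y = 4.71 × 2.33 = 10.97 m²
P = b + 2y = 4.71 + 2×2.33 = 9.370 m
R = A/P = 10.97/9.370 = 1.171 m
Q = (1/n)·A·R^(2/3)·S^(1/2) = (1/0.014) × 10.97 × 1.171^(2/3) × 0.0057^(1/2) = 65.76 m³/s

65.8 m³/s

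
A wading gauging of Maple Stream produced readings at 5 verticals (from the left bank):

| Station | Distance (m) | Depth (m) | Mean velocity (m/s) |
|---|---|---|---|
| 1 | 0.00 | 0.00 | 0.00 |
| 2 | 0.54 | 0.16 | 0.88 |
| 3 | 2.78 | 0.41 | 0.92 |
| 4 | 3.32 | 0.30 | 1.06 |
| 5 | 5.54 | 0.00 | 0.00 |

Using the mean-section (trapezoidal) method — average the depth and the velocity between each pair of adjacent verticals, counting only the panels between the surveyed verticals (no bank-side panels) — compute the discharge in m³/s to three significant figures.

0.960 m³/s

Panel 1-2: Δb = 0.54 m, d̄ = (0.00+0.16)/2 = 0.08, v̄ = (0.00+0.88)/2 = 0.44 → q = 0.54×0.08×0.44 = 0.01901 m³/s
Panel 2-3: Δb = 2.24 m, d̄ = (0.16+0.41)/2 = 0.285, v̄ = (0.88+0.92)/2 = 0.9 → q = 2.24×0.285×0.9 = 0.5746 m³/s
Panel 3-4: Δb = 0.54 m, d̄ = (0.41+0.30)/2 = 0.355, v̄ = (0.92+1.06)/2 = 0.99 → q = 0.54×0.355×0.99 = 0.1898 m³/s
Panel 4-5: Δb = 2.22 m, d̄ = (0.30+0.00)/2 = 0.15, v̄ = (1.06+0.00)/2 = 0.53 → q = 2.22×0.15×0.53 = 0.1765 m³/s
Q = Σ q = 0.9598 m³/s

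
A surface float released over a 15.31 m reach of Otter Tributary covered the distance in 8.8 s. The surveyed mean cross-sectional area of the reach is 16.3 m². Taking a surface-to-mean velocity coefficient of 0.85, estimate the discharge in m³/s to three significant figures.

v_surface = L / t̄ = 15.31 / 8.8 = 1.740 m/s
v_mean = 0.85 × 1.740 = 1.479 m/s
Q = A × v_mean = 16.3 × 1.479 = 24.10 m³/s

24.1 m³/s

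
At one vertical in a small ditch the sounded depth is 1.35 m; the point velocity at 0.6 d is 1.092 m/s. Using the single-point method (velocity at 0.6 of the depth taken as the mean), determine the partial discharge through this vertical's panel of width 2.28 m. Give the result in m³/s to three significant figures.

3.36 m³/s

v̄ = v₀.₆ = 1.092 m/s
q = v̄ × d × w = 1.092 × 1.35 × 2.28 = 3.361 m³/s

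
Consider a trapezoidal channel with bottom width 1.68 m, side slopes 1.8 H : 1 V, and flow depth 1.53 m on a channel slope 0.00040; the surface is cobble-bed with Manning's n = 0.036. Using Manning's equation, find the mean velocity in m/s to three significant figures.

0.499 m/s

A = (b + z·y)·y = (1.68 + 1.8×1.53)×1.53 = 6.784 m²
P = b + 2y√(1+z²) = 1.68 + 2×1.53×√(1+1.8²) = 7.981 m
R = A/P = 6.784/7.981 = 0.8500 m
Q = (1/n)·A·R^(2/3)·S^(1/2) = (1/0.036) × 6.784 × 0.8500^(2/3) × 0.00040^(1/2) = 3.382 m³/s
V = Q/A = 3.382/6.784 = 0.4985 m/s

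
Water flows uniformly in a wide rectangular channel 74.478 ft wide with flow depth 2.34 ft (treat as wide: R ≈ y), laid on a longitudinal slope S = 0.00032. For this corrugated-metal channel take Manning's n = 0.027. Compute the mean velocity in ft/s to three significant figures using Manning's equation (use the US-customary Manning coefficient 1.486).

1.74 ft/s

A = b·y = 74.478 × 2.34 = 174.3 ft²
Wide channel: R ≈ y = 2.34 ft
Q = (1.486/n)·A·R^(2/3)·S^(1/2) = (1.486/0.027) × 174.3 × 2.340^(2/3) × 0.00032^(1/2) = 302.4 ft³/s
V = Q/A = 302.4/174.3 = 1.735 ft/s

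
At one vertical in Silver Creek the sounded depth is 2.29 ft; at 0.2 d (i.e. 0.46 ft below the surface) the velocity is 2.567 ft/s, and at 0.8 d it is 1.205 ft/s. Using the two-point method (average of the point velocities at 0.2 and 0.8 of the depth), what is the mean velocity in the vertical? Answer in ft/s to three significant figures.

v̄ = (2.567 + 1.205) / 2 = 1.886 ft/s

1.89 ft/s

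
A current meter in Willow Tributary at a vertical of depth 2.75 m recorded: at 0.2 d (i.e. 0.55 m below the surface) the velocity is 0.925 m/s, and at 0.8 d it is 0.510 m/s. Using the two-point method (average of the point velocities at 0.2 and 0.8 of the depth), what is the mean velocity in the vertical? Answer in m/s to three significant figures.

0.718 m/s

v̄ = (0.925 + 0.510) / 2 = 0.7175 m/s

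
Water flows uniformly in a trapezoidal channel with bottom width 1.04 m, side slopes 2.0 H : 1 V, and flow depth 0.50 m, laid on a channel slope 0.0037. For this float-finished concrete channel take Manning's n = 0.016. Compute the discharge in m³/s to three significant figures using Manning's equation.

A = (b + z·y)·y = (1.04 + 2.0×0.50)×0.50 = 1.020 m²
P = b + 2y√(1+z²) = 1.04 + 2×0.50×√(1+2.0²) = 3.276 m
R = A/P = 1.020/3.276 = 0.3113 m
Q = (1/n)·A·R^(2/3)·S^(1/2) = (1/0.016) × 1.020 × 0.3113^(2/3) × 0.0037^(1/2) = 1.781 m³/s

1.78 m³/s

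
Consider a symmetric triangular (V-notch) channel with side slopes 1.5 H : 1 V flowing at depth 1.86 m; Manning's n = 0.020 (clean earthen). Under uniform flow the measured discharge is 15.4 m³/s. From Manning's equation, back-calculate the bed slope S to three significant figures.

A = z·y² = 1.5×1.86² = 5.189 m²
P = 2y√(1+z²) = 2×1.86×√(1+1.5²) = 6.706 m
R = A/P = 5.189/6.706 = 0.7738 m
S = (Q·n / (1·A·R^(2/3)))² = (15.4×0.020 / (1×5.189×0.8429))² = 0.004959

0.00496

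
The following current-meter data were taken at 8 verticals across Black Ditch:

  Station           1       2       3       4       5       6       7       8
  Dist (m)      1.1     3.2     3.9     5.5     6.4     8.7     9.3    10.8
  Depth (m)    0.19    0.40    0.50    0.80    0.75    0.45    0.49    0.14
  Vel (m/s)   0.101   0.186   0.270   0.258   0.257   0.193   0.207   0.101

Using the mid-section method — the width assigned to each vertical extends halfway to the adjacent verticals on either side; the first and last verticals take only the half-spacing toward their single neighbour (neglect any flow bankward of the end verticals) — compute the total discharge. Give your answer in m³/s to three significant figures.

w_1 = (3.2 − 1.1)/2 = 1.05 m; q_1 = 0.101 × 0.19 × 1.05 = 0.02015 m³/s
w_2 = (3.9 − 1.1)/2 = 1.4 m; q_2 = 0.186 × 0.40 × 1.4 = 0.1042 m³/s
w_3 = (5.5 − 3.2)/2 = 1.15 m; q_3 = 0.270 × 0.50 × 1.15 = 0.1553 m³/s
w_4 = (6.4 − 3.9)/2 = 1.25 m; q_4 = 0.258 × 0.80 × 1.25 = 0.2580 m³/s
w_5 = (8.7 − 5.5)/2 = 1.6 m; q_5 = 0.257 × 0.75 × 1.6 = 0.3084 m³/s
w_6 = (9.3 − 6.4)/2 = 1.45 m; q_6 = 0.193 × 0.45 × 1.45 = 0.1259 m³/s
w_7 = (10.8 − 8.7)/2 = 1.05 m; q_7 = 0.207 × 0.49 × 1.05 = 0.1065 m³/s
w_8 = (10.8 − 9.3)/2 = 0.75 m; q_8 = 0.101 × 0.14 × 0.75 = 0.01061 m³/s
Q = Σ qᵢ = 1.089 m³/s

1.09 m³/s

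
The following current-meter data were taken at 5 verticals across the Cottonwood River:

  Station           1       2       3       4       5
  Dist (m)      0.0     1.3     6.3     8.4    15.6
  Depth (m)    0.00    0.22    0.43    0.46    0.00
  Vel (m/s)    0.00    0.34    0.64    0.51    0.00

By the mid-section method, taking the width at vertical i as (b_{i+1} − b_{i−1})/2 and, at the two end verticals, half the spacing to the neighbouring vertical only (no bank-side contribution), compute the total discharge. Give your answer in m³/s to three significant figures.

2.30 m³/s

w_2 = (6.3 − 0.0)/2 = 3.15 m; q_2 = 0.34 × 0.22 × 3.15 = 0.2356 m³/s
w_3 = (8.4 − 1.3)/2 = 3.55 m; q_3 = 0.64 × 0.43 × 3.55 = 0.9770 m³/s
w_4 = (15.6 − 6.3)/2 = 4.65 m; q_4 = 0.51 × 0.46 × 4.65 = 1.091 m³/s
Stations 1, 5 contribute zero (depth or velocity is 0).
Q = Σ qᵢ = 2.303 m³/s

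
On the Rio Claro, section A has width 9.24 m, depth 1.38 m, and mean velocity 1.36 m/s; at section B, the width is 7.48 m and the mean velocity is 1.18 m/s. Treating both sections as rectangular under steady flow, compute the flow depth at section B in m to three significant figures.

1.96 m

Q = A₁V₁ = (9.24×1.38) × 1.36 = 17.34 m³/s
d₂ = Q/(b₂ V₂) = 17.34/(7.48×1.18) = 1.965 m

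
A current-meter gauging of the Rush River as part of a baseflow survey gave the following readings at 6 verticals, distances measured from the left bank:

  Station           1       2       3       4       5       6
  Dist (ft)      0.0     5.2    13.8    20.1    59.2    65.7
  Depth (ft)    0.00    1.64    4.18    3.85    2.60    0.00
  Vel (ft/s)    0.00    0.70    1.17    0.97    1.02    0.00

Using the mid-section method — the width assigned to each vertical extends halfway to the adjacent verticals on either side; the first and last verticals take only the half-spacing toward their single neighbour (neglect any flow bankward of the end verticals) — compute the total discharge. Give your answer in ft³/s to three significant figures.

w_2 = (13.8 − 0.0)/2 = 6.9 ft; q_2 = 0.70 × 1.64 × 6.9 = 7.921 ft³/s
w_3 = (20.1 − 5.2)/2 = 7.45 ft; q_3 = 1.17 × 4.18 × 7.45 = 36.43 ft³/s
w_4 = (59.2 − 13.8)/2 = 22.7 ft; q_4 = 0.97 × 3.85 × 22.7 = 84.77 ft³/s
w_5 = (65.7 − 20.1)/2 = 22.8 ft; q_5 = 1.02 × 2.60 × 22.8 = 60.47 ft³/s
Stations 1, 6 contribute zero (depth or velocity is 0).
Q = Σ qᵢ = 189.6 ft³/s

190 ft³/s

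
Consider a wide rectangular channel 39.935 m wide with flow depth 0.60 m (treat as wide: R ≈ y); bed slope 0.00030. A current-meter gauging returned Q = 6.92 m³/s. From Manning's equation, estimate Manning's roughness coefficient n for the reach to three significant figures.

0.0427

A = b·y = 39.935 × 0.60 = 23.96 m²
Wide channel: R ≈ y = 0.60 m
n = (1/Q)·A·R^(2/3)·S^(1/2) = (1/6.92) × 23.96 × 0.7114 × 0.01732 = 0.04266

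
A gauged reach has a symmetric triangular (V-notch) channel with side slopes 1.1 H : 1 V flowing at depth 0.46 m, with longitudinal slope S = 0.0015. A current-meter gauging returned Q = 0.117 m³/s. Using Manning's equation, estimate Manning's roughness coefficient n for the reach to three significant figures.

0.0237

A = z·y² = 1.1×0.46² = 0.2328 m²
P = 2y√(1+z²) = 2×0.46×√(1+1.1²) = 1.368 m
R = A/P = 0.2328/1.368 = 0.1702 m
n = (1/Q)·A·R^(2/3)·S^(1/2) = (1/0.117) × 0.2328 × 0.3071 × 0.03873 = 0.02366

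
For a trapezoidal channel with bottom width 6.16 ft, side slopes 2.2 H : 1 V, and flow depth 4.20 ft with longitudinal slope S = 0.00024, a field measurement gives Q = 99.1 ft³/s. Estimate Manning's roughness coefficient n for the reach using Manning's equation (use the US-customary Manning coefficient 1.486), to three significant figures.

0.0273

A = (b + z·y)·y = (6.16 + 2.2×4.20)×4.20 = 64.68 ft²
P = b + 2y√(1+z²) = 6.16 + 2×4.20×√(1+2.2²) = 26.46 ft
R = A/P = 64.68/26.46 = 2.444 ft
n = (1.486/Q)·A·R^(2/3)·S^(1/2) = (1.486/99.1) × 64.68 × 1.815 × 0.01549 = 0.02727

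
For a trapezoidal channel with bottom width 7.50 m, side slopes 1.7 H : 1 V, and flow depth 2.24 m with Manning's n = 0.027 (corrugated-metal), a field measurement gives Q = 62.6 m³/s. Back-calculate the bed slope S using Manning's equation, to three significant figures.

0.00248

A = (b + z·y)·y = (7.50 + 1.7×2.24)×2.24 = 25.33 m²
P = b + 2y√(1+z²) = 7.50 + 2×2.24×√(1+1.7²) = 16.34 m
R = A/P = 25.33/16.34 = 1.551 m
S = (Q·n / (1·A·R^(2/3)))² = (62.6×0.027 / (1×25.33×1.340))² = 0.002481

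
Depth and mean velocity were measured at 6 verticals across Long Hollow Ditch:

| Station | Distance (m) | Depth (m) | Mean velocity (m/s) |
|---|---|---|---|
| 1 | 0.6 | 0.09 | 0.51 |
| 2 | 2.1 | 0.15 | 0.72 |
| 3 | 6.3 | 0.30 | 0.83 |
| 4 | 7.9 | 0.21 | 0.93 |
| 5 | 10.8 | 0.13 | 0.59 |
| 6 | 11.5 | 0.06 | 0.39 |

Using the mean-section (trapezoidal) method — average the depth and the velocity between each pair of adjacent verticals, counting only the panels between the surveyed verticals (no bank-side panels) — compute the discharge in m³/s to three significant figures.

Panel 1-2: Δb = 1.5 m, d̄ = (0.09+0.15)/2 = 0.12, v̄ = (0.51+0.72)/2 = 0.615 → q = 1.5×0.12×0.615 = 0.1107 m³/s
Panel 2-3: Δb = 4.2 m, d̄ = (0.15+0.30)/2 = 0.225, v̄ = (0.72+0.83)/2 = 0.775 → q = 4.2×0.225×0.775 = 0.7324 m³/s
Panel 3-4: Δb = 1.6 m, d̄ = (0.30+0.21)/2 = 0.255, v̄ = (0.83+0.93)/2 = 0.88 → q = 1.6×0.255×0.88 = 0.3590 m³/s
Panel 4-5: Δb = 2.9 m, d̄ = (0.21+0.13)/2 = 0.17, v̄ = (0.93+0.59)/2 = 0.76 → q = 2.9×0.17×0.76 = 0.3747 m³/s
Panel 5-6: Δb = 0.7 m, d̄ = (0.13+0.06)/2 = 0.095, v̄ = (0.59+0.39)/2 = 0.49 → q = 0.7×0.095×0.49 = 0.03259 m³/s
Q = Σ q = 1.609 m³/s

1.61 m³/s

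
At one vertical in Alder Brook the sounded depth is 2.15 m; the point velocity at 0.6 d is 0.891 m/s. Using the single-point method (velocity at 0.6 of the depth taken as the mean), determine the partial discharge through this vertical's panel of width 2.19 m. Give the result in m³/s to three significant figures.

v̄ = v₀.₆ = 0.891 m/s
q = v̄ × d × w = 0.8910 × 2.15 × 2.19 = 4.195 m³/s

4.20 m³/s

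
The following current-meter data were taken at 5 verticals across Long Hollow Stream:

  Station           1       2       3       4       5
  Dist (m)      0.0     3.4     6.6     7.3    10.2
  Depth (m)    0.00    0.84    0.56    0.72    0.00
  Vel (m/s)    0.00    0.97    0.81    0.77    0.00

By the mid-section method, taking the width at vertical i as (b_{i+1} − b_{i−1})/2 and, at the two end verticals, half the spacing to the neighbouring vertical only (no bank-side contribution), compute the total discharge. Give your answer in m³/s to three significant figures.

w_2 = (6.6 − 0.0)/2 = 3.3 m; q_2 = 0.97 × 0.84 × 3.3 = 2.689 m³/s
w_3 = (7.3 − 3.4)/2 = 1.95 m; q_3 = 0.81 × 0.56 × 1.95 = 0.8845 m³/s
w_4 = (10.2 − 6.6)/2 = 1.8 m; q_4 = 0.77 × 0.72 × 1.8 = 0.9979 m³/s
Stations 1, 5 contribute zero (depth or velocity is 0).
Q = Σ qᵢ = 4.571 m³/s

4.57 m³/s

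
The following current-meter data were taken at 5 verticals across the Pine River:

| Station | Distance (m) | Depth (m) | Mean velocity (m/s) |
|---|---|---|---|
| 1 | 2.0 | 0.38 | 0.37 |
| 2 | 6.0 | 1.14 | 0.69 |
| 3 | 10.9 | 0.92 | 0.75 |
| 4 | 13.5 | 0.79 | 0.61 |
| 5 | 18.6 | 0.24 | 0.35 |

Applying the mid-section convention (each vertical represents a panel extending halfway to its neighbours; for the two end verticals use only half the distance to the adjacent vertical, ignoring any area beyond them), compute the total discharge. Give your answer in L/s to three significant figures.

8440 L/s

w_1 = (6.0 − 2.0)/2 = 2 m; q_1 = 0.37 × 0.38 × 2 = 0.2812 m³/s
w_2 = (10.9 − 2.0)/2 = 4.45 m; q_2 = 0.69 × 1.14 × 4.45 = 3.500 m³/s
w_3 = (13.5 − 6.0)/2 = 3.75 m; q_3 = 0.75 × 0.92 × 3.75 = 2.588 m³/s
w_4 = (18.6 − 10.9)/2 = 3.85 m; q_4 = 0.61 × 0.79 × 3.85 = 1.855 m³/s
w_5 = (18.6 − 13.5)/2 = 2.55 m; q_5 = 0.35 × 0.24 × 2.55 = 0.2142 m³/s
Q = Σ qᵢ = 8.439 m³/s
= 8.439 × 1000 = 8439 L/s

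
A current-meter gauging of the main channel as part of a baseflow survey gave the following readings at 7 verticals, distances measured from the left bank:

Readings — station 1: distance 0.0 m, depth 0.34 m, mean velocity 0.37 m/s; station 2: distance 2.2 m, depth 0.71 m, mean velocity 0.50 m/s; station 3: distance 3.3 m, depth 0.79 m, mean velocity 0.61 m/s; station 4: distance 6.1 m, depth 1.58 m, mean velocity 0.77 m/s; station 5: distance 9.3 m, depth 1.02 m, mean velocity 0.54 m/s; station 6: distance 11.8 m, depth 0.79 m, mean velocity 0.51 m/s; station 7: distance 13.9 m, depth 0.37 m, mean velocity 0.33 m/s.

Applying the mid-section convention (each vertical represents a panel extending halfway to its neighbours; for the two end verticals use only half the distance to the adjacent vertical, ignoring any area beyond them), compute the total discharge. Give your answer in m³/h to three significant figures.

w_1 = (2.2 − 0.0)/2 = 1.1 m; q_1 = 0.37 × 0.34 × 1.1 = 0.1384 m³/s
w_2 = (3.3 − 0.0)/2 = 1.65 m; q_2 = 0.50 × 0.71 × 1.65 = 0.5858 m³/s
w_3 = (6.1 − 2.2)/2 = 1.95 m; q_3 = 0.61 × 0.79 × 1.95 = 0.9397 m³/s
w_4 = (9.3 − 3.3)/2 = 3 m; q_4 = 0.77 × 1.58 × 3 = 3.650 m³/s
w_5 = (11.8 − 6.1)/2 = 2.85 m; q_5 = 0.54 × 1.02 × 2.85 = 1.570 m³/s
w_6 = (13.9 − 9.3)/2 = 2.3 m; q_6 = 0.51 × 0.79 × 2.3 = 0.9267 m³/s
w_7 = (13.9 − 11.8)/2 = 1.05 m; q_7 = 0.33 × 0.37 × 1.05 = 0.1282 m³/s
Q = Σ qᵢ = 7.938 m³/s
= 7.938 × 3600 = 28580 m³/h

28600 m³/h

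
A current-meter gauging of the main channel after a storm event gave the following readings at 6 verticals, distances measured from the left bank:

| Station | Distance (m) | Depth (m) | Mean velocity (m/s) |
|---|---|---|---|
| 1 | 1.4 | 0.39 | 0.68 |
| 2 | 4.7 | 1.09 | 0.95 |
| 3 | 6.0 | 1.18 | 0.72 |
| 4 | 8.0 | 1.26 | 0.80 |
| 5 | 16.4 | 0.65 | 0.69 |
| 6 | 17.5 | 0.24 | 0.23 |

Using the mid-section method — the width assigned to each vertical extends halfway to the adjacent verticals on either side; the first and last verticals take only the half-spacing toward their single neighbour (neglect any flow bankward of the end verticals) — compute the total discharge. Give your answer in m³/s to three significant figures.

11.6 m³/s

w_1 = (4.7 − 1.4)/2 = 1.65 m; q_1 = 0.68 × 0.39 × 1.65 = 0.4376 m³/s
w_2 = (6.0 − 1.4)/2 = 2.3 m; q_2 = 0.95 × 1.09 × 2.3 = 2.382 m³/s
w_3 = (8.0 − 4.7)/2 = 1.65 m; q_3 = 0.72 × 1.18 × 1.65 = 1.402 m³/s
w_4 = (16.4 − 6.0)/2 = 5.2 m; q_4 = 0.80 × 1.26 × 5.2 = 5.242 m³/s
w_5 = (17.5 − 8.0)/2 = 4.75 m; q_5 = 0.69 × 0.65 × 4.75 = 2.130 m³/s
w_6 = (17.5 − 16.4)/2 = 0.55 m; q_6 = 0.23 × 0.24 × 0.55 = 0.03036 m³/s
Q = Σ qᵢ = 11.62 m³/s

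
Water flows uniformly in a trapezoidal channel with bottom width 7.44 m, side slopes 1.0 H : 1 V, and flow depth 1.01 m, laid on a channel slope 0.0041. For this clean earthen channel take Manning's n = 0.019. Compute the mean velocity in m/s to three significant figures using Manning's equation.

A = (b + z·y)·y = (7.44 + 1.0×1.01)×1.01 = 8.535 m²
P = b + 2y√(1+z²) = 7.44 + 2×1.01×√(1+1.0²) = 10.30 m
R = A/P = 8.535/10.30 = 0.8289 m
Q = (1/n)·A·R^(2/3)·S^(1/2) = (1/0.019) × 8.535 × 0.8289^(2/3) × 0.0041^(1/2) = 25.38 m³/s
V = Q/A = 25.38/8.535 = 2.974 m/s

2.97 m/s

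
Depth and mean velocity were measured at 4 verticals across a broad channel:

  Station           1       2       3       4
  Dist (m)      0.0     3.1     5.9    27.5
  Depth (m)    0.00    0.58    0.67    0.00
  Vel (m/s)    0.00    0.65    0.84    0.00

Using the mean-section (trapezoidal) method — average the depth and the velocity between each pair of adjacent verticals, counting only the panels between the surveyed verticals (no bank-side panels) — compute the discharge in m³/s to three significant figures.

Panel 1-2: Δb = 3.1 m, d̄ = (0.00+0.58)/2 = 0.29, v̄ = (0.00+0.65)/2 = 0.325 → q = 3.1×0.29×0.325 = 0.2922 m³/s
Panel 2-3: Δb = 2.8 m, d̄ = (0.58+0.67)/2 = 0.625, v̄ = (0.65+0.84)/2 = 0.745 → q = 2.8×0.625×0.745 = 1.304 m³/s
Panel 3-4: Δb = 21.6 m, d̄ = (0.67+0.00)/2 = 0.335, v̄ = (0.84+0.00)/2 = 0.42 → q = 21.6×0.335×0.42 = 3.039 m³/s
Q = Σ q = 4.635 m³/s

4.64 m³/s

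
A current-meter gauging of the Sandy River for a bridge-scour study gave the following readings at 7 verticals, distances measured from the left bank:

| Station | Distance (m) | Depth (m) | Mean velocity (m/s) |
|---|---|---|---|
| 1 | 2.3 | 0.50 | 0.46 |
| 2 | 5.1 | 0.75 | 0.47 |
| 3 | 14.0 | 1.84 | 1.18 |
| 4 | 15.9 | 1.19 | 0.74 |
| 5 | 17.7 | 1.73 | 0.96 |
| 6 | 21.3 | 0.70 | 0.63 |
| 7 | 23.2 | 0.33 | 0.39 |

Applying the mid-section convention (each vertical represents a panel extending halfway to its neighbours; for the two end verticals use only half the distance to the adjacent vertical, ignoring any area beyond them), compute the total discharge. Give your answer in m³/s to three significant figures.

21.6 m³/s

w_1 = (5.1 − 2.3)/2 = 1.4 m; q_1 = 0.46 × 0.50 × 1.4 = 0.3220 m³/s
w_2 = (14.0 − 2.3)/2 = 5.85 m; q_2 = 0.47 × 0.75 × 5.85 = 2.062 m³/s
w_3 = (15.9 − 5.1)/2 = 5.4 m; q_3 = 1.18 × 1.84 × 5.4 = 11.72 m³/s
w_4 = (17.7 − 14.0)/2 = 1.85 m; q_4 = 0.74 × 1.19 × 1.85 = 1.629 m³/s
w_5 = (21.3 − 15.9)/2 = 2.7 m; q_5 = 0.96 × 1.73 × 2.7 = 4.484 m³/s
w_6 = (23.2 − 17.7)/2 = 2.75 m; q_6 = 0.63 × 0.70 × 2.75 = 1.213 m³/s
w_7 = (23.2 − 21.3)/2 = 0.95 m; q_7 = 0.39 × 0.33 × 0.95 = 0.1223 m³/s
Q = Σ qᵢ = 21.56 m³/s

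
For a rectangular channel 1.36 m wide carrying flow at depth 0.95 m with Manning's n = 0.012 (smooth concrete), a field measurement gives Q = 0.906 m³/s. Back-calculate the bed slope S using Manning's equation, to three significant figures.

0.000243

A = b·y = 1.36 × 0.95 = 1.292 m²
P = b + 2y = 1.36 + 2×0.95 = 3.260 m
R = A/P = 1.292/3.260 = 0.3963 m
S = (Q·n / (1·A·R^(2/3)))² = (0.906×0.012 / (1×1.292×0.5395))² = 0.0002432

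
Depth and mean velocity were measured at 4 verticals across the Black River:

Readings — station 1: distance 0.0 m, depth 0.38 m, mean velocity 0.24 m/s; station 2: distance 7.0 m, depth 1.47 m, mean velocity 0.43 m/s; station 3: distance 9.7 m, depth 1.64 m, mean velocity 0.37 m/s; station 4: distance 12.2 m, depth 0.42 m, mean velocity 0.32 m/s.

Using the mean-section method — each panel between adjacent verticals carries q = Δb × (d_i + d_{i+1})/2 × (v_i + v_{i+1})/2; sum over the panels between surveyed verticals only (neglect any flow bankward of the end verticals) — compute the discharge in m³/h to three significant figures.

Panel 1-2: Δb = 7 m, d̄ = (0.38+1.47)/2 = 0.925, v̄ = (0.24+0.43)/2 = 0.335 → q = 7×0.925×0.335 = 2.169 m³/s
Panel 2-3: Δb = 2.7 m, d̄ = (1.47+1.64)/2 = 1.555, v̄ = (0.43+0.37)/2 = 0.4 → q = 2.7×1.555×0.4 = 1.679 m³/s
Panel 3-4: Δb = 2.5 m, d̄ = (1.64+0.42)/2 = 1.03, v̄ = (0.37+0.32)/2 = 0.345 → q = 2.5×1.03×0.345 = 0.8884 m³/s
Q = Σ q = 4.737 m³/s
= 4.737 × 3600 = 17050 m³/h

17100 m³/h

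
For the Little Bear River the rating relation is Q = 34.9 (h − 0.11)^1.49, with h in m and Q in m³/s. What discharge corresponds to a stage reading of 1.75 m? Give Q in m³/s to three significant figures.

Q = 34.9 × (1.75 − 0.11)^1.49 = 34.9 × 1.64^1.49 = 72.94 m³/s

72.9 m³/s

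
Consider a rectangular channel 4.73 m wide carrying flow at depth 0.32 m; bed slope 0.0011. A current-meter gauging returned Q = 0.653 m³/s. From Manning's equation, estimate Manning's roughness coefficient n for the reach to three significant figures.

0.0330

A = b·y = 4.73 × 0.32 = 1.514 m²
P = b + 2y = 4.73 + 2×0.32 = 5.370 m
R = A/P = 1.514/5.370 = 0.2819 m
n = (1/Q)·A·R^(2/3)·S^(1/2) = (1/0.653) × 1.514 × 0.4299 × 0.03317 = 0.03305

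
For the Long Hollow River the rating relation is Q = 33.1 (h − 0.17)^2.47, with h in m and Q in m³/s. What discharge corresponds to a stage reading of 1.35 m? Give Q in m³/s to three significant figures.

49.8 m³/s

Q = 33.1 × (1.35 − 0.17)^2.47 = 33.1 × 1.18^2.47 = 49.82 m³/s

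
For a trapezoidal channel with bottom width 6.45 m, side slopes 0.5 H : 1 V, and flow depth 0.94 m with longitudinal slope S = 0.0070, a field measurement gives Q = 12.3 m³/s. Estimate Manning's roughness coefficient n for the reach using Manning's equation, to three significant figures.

0.0369

A = (b + z·y)·y = (6.45 + 0.5×0.94)×0.94 = 6.505 m²
P = b + 2y√(1+z²) = 6.45 + 2×0.94×√(1+0.5²) = 8.552 m
R = A/P = 6.505/8.552 = 0.7606 m
n = (1/Q)·A·R^(2/3)·S^(1/2) = (1/12.3) × 6.505 × 0.8333 × 0.08367 = 0.03687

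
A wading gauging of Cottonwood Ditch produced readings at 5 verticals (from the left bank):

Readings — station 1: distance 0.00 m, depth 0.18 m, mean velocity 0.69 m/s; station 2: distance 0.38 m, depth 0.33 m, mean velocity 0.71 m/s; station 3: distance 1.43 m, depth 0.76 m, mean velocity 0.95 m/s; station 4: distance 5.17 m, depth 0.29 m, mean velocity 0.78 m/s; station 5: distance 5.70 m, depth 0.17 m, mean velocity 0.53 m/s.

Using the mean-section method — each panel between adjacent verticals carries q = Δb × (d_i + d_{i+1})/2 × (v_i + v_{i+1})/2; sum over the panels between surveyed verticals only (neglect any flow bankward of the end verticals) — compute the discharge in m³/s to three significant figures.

Panel 1-2: Δb = 0.38 m, d̄ = (0.18+0.33)/2 = 0.255, v̄ = (0.69+0.71)/2 = 0.7 → q = 0.38×0.255×0.7 = 0.06783 m³/s
Panel 2-3: Δb = 1.05 m, d̄ = (0.33+0.76)/2 = 0.545, v̄ = (0.71+0.95)/2 = 0.83 → q = 1.05×0.545×0.83 = 0.4750 m³/s
Panel 3-4: Δb = 3.74 m, d̄ = (0.76+0.29)/2 = 0.525, v̄ = (0.95+0.78)/2 = 0.865 → q = 3.74×0.525×0.865 = 1.698 m³/s
Panel 4-5: Δb = 0.53 m, d̄ = (0.29+0.17)/2 = 0.23, v̄ = (0.78+0.53)/2 = 0.655 → q = 0.53×0.23×0.655 = 0.07984 m³/s
Q = Σ q = 2.321 m³/s

2.32 m³/s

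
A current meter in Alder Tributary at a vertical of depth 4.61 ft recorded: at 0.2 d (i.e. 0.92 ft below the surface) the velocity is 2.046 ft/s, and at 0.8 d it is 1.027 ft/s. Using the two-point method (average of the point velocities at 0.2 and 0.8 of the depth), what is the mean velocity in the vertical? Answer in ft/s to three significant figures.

v̄ = (2.046 + 1.027) / 2 = 1.537 ft/s

1.54 ft/s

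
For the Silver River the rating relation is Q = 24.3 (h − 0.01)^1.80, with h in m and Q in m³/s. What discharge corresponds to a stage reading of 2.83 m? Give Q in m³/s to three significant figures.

Q = 24.3 × (2.83 − 0.01)^1.80 = 24.3 × 2.82^1.80 = 157.1 m³/s

157 m³/s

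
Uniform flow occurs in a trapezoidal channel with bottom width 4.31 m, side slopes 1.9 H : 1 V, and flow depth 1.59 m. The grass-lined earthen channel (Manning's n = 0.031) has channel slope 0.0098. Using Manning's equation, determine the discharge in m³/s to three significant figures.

A = (b + z·y)·y = (4.31 + 1.9×1.59)×1.59 = 11.66 m²
P = b + 2y√(1+z²) = 4.31 + 2×1.59×√(1+1.9²) = 11.14 m
R = A/P = 11.66/11.14 = 1.047 m
Q = (1/n)·A·R^(2/3)·S^(1/2) = (1/0.031) × 11.66 × 1.047^(2/3) × 0.0098^(1/2) = 38.37 m³/s

38.4 m³/s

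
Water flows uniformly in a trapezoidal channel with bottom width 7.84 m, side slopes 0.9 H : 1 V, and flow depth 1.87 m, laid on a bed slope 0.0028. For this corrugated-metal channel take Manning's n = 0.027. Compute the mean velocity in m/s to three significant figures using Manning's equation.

2.43 m/s

A = (b + z·y)·y = (7.84 + 0.9×1.87)×1.87 = 17.81 m²
P = b + 2y√(1+z²) = 7.84 + 2×1.87×√(1+0.9²) = 12.87 m
R = A/P = 17.81/12.87 = 1.384 m
Q = (1/n)·A·R^(2/3)·S^(1/2) = (1/0.027) × 17.81 × 1.384^(2/3) × 0.0028^(1/2) = 43.33 m³/s
V = Q/A = 43.33/17.81 = 2.433 m/s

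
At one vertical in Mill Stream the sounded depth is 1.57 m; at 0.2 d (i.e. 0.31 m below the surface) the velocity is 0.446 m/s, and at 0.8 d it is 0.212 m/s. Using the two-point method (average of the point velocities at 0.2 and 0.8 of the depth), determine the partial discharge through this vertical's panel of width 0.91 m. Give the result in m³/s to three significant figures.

0.470 m³/s

v̄ = (0.446 + 0.212) / 2 = 0.3290 m/s
q = v̄ × d × w = 0.3290 × 1.57 × 0.91 = 0.4700 m³/s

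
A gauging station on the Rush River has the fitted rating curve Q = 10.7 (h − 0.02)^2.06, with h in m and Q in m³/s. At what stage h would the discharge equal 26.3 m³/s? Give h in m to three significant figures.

h − h₀ = (Q/C)^(1/b) = (26.3/10.7)^(1/2.06) = 1.547 m
h = 0.02 + 1.547 = 1.567 m

1.57 m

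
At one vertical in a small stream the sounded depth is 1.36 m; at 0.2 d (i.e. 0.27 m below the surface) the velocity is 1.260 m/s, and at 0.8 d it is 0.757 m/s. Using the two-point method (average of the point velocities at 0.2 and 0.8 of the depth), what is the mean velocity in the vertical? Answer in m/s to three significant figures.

v̄ = (1.260 + 0.757) / 2 = 1.009 m/s

1.01 m/s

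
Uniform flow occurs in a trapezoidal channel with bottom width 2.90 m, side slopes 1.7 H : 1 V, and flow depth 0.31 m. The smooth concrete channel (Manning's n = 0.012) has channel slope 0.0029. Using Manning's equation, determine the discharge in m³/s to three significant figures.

1.93 m³/s

A = (b + z·y)·y = (2.90 + 1.7×0.31)×0.31 = 1.062 m²
P = b + 2y√(1+z²) = 2.90 + 2×0.31×√(1+1.7²) = 4.123 m
R = A/P = 1.062/4.123 = 0.2577 m
Q = (1/n)·A·R^(2/3)·S^(1/2) = (1/0.012) × 1.062 × 0.2577^(2/3) × 0.0029^(1/2) = 1.931 m³/s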